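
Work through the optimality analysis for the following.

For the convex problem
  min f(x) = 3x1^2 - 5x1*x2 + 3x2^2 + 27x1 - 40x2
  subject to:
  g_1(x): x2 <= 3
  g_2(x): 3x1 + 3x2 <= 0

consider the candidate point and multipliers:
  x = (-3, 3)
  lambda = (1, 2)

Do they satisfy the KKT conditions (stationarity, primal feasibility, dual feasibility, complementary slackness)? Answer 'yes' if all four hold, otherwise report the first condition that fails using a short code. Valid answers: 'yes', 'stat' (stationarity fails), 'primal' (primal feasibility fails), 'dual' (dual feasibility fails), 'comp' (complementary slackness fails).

Gradient of f: grad f(x) = Q x + c = (-6, -7)
Constraint values g_i(x) = a_i^T x - b_i:
  g_1((-3, 3)) = 0
  g_2((-3, 3)) = 0
Stationarity residual: grad f(x) + sum_i lambda_i a_i = (0, 0)
  -> stationarity OK
Primal feasibility (all g_i <= 0): OK
Dual feasibility (all lambda_i >= 0): OK
Complementary slackness (lambda_i * g_i(x) = 0 for all i): OK

Verdict: yes, KKT holds.

yes


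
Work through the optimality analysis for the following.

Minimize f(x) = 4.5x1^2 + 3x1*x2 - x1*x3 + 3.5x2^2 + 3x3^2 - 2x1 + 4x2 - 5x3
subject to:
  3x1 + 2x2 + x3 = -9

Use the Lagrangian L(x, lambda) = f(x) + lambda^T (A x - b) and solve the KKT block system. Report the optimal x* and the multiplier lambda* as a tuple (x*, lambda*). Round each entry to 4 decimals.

Form the Lagrangian:
  L(x, lambda) = (1/2) x^T Q x + c^T x + lambda^T (A x - b)
Stationarity (grad_x L = 0): Q x + c + A^T lambda = 0.
Primal feasibility: A x = b.

This gives the KKT block system:
  [ Q   A^T ] [ x     ]   [-c ]
  [ A    0  ] [ lambda ] = [ b ]

Solving the linear system:
  x*      = (-1.5328, -1.9083, -0.5852)
  lambda* = (6.9782)
  f(x*)   = 30.5808

x* = (-1.5328, -1.9083, -0.5852), lambda* = (6.9782)


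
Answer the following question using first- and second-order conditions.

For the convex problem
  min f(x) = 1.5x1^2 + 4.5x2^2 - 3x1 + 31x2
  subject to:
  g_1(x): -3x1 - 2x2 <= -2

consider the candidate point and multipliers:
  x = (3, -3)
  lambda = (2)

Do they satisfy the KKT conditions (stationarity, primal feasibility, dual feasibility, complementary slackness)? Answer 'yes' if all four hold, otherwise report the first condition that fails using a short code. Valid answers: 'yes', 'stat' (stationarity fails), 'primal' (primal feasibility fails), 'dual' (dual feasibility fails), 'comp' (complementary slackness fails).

Gradient of f: grad f(x) = Q x + c = (6, 4)
Constraint values g_i(x) = a_i^T x - b_i:
  g_1((3, -3)) = -1
Stationarity residual: grad f(x) + sum_i lambda_i a_i = (0, 0)
  -> stationarity OK
Primal feasibility (all g_i <= 0): OK
Dual feasibility (all lambda_i >= 0): OK
Complementary slackness (lambda_i * g_i(x) = 0 for all i): FAILS

Verdict: the first failing condition is complementary_slackness -> comp.

comp


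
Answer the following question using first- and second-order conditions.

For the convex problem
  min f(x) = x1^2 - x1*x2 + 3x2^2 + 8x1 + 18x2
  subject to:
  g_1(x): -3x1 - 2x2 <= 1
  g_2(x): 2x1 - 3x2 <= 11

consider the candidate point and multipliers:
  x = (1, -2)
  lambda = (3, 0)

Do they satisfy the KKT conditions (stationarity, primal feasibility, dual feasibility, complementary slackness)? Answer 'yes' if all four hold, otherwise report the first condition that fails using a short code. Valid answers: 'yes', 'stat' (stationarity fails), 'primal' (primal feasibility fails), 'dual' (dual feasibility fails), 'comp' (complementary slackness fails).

Gradient of f: grad f(x) = Q x + c = (12, 5)
Constraint values g_i(x) = a_i^T x - b_i:
  g_1((1, -2)) = 0
  g_2((1, -2)) = -3
Stationarity residual: grad f(x) + sum_i lambda_i a_i = (3, -1)
  -> stationarity FAILS
Primal feasibility (all g_i <= 0): OK
Dual feasibility (all lambda_i >= 0): OK
Complementary slackness (lambda_i * g_i(x) = 0 for all i): OK

Verdict: the first failing condition is stationarity -> stat.

stat


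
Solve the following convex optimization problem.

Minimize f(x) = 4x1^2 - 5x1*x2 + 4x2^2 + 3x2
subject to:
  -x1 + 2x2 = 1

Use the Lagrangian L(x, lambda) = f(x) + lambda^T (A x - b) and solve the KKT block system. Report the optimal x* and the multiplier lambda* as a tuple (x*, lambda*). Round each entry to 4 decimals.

Form the Lagrangian:
  L(x, lambda) = (1/2) x^T Q x + c^T x + lambda^T (A x - b)
Stationarity (grad_x L = 0): Q x + c + A^T lambda = 0.
Primal feasibility: A x = b.

This gives the KKT block system:
  [ Q   A^T ] [ x     ]   [-c ]
  [ A    0  ] [ lambda ] = [ b ]

Solving the linear system:
  x*      = (-0.2, 0.4)
  lambda* = (-3.6)
  f(x*)   = 2.4

x* = (-0.2, 0.4), lambda* = (-3.6)


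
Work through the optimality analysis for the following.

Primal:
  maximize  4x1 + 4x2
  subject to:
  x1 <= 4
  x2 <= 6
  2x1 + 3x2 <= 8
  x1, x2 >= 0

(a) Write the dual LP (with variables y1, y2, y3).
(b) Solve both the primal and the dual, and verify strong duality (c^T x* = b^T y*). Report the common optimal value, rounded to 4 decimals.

The standard primal-dual pair for 'max c^T x s.t. A x <= b, x >= 0' is:
  Dual:  min b^T y  s.t.  A^T y >= c,  y >= 0.

So the dual LP is:
  minimize  4y1 + 6y2 + 8y3
  subject to:
    y1 + 2y3 >= 4
    y2 + 3y3 >= 4
    y1, y2, y3 >= 0

Solving the primal: x* = (4, 0).
  primal value c^T x* = 16.
Solving the dual: y* = (1.3333, 0, 1.3333).
  dual value b^T y* = 16.
Strong duality: c^T x* = b^T y*. Confirmed.

16


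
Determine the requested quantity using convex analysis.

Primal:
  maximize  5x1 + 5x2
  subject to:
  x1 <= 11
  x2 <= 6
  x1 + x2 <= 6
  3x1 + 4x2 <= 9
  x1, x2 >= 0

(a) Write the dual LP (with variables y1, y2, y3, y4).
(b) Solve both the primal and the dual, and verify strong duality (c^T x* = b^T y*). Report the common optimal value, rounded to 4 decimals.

The standard primal-dual pair for 'max c^T x s.t. A x <= b, x >= 0' is:
  Dual:  min b^T y  s.t.  A^T y >= c,  y >= 0.

So the dual LP is:
  minimize  11y1 + 6y2 + 6y3 + 9y4
  subject to:
    y1 + y3 + 3y4 >= 5
    y2 + y3 + 4y4 >= 5
    y1, y2, y3, y4 >= 0

Solving the primal: x* = (3, 0).
  primal value c^T x* = 15.
Solving the dual: y* = (0, 0, 0, 1.6667).
  dual value b^T y* = 15.
Strong duality: c^T x* = b^T y*. Confirmed.

15


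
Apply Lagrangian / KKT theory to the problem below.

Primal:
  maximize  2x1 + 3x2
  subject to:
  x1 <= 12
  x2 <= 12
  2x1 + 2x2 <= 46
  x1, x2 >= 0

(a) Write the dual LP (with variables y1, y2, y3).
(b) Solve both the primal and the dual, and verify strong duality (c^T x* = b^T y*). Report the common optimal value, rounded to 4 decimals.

The standard primal-dual pair for 'max c^T x s.t. A x <= b, x >= 0' is:
  Dual:  min b^T y  s.t.  A^T y >= c,  y >= 0.

So the dual LP is:
  minimize  12y1 + 12y2 + 46y3
  subject to:
    y1 + 2y3 >= 2
    y2 + 2y3 >= 3
    y1, y2, y3 >= 0

Solving the primal: x* = (11, 12).
  primal value c^T x* = 58.
Solving the dual: y* = (0, 1, 1).
  dual value b^T y* = 58.
Strong duality: c^T x* = b^T y*. Confirmed.

58


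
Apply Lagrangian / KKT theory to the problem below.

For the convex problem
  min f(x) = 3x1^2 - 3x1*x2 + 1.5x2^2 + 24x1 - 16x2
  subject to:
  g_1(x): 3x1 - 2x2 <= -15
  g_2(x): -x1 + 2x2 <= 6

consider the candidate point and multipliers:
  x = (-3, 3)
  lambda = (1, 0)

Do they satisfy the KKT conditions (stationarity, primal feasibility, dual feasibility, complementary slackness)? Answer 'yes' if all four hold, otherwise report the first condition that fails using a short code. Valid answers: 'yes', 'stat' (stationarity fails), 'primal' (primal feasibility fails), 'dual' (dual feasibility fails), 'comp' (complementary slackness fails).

Gradient of f: grad f(x) = Q x + c = (-3, 2)
Constraint values g_i(x) = a_i^T x - b_i:
  g_1((-3, 3)) = 0
  g_2((-3, 3)) = 3
Stationarity residual: grad f(x) + sum_i lambda_i a_i = (0, 0)
  -> stationarity OK
Primal feasibility (all g_i <= 0): FAILS
Dual feasibility (all lambda_i >= 0): OK
Complementary slackness (lambda_i * g_i(x) = 0 for all i): OK

Verdict: the first failing condition is primal_feasibility -> primal.

primal


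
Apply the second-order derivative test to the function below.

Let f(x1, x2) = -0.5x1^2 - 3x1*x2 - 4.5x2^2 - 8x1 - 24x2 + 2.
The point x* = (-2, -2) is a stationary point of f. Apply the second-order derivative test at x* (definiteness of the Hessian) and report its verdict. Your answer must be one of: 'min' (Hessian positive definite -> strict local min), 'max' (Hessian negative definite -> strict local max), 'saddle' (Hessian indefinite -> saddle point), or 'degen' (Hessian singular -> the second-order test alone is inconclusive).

Compute the Hessian H = grad^2 f:
  H = [[-1, -3], [-3, -9]]
Verify stationarity: grad f(x*) = H x* + g = (0, 0).
Eigenvalues of H: -10, 0.
H has a zero eigenvalue (singular; negative semidefinite but not definite), so H is neither positive definite, negative definite, nor indefinite. The second-order test alone is inconclusive -> degen.
(Indeed, f is constant along the null direction of H through x*, so x* is not a strict local extremum.)

degen


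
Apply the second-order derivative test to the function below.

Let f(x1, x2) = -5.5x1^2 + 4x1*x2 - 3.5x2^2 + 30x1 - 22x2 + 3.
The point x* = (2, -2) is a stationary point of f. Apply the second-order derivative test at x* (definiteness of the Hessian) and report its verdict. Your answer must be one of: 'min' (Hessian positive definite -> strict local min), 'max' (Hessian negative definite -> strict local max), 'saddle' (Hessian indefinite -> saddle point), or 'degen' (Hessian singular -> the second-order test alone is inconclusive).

Compute the Hessian H = grad^2 f:
  H = [[-11, 4], [4, -7]]
Verify stationarity: grad f(x*) = H x* + g = (0, 0).
Eigenvalues of H: -13.4721, -4.5279.
Both eigenvalues < 0, so H is negative definite -> x* is a strict local max.

max


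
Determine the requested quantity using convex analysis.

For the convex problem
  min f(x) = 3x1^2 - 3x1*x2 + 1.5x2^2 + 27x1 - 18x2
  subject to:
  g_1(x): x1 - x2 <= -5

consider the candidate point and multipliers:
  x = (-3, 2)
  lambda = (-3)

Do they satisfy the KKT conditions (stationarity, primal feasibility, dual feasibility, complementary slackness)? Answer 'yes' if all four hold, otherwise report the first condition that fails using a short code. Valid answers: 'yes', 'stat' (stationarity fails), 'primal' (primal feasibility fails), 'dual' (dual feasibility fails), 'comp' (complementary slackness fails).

Gradient of f: grad f(x) = Q x + c = (3, -3)
Constraint values g_i(x) = a_i^T x - b_i:
  g_1((-3, 2)) = 0
Stationarity residual: grad f(x) + sum_i lambda_i a_i = (0, 0)
  -> stationarity OK
Primal feasibility (all g_i <= 0): OK
Dual feasibility (all lambda_i >= 0): FAILS
Complementary slackness (lambda_i * g_i(x) = 0 for all i): OK

Verdict: the first failing condition is dual_feasibility -> dual.

dual


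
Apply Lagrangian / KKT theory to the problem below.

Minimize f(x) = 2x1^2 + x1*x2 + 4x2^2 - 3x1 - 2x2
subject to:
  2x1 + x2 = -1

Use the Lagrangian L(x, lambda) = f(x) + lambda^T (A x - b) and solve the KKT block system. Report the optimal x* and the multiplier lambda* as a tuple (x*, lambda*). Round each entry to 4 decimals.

Form the Lagrangian:
  L(x, lambda) = (1/2) x^T Q x + c^T x + lambda^T (A x - b)
Stationarity (grad_x L = 0): Q x + c + A^T lambda = 0.
Primal feasibility: A x = b.

This gives the KKT block system:
  [ Q   A^T ] [ x     ]   [-c ]
  [ A    0  ] [ lambda ] = [ b ]

Solving the linear system:
  x*      = (-0.5, 0)
  lambda* = (2.5)
  f(x*)   = 2

x* = (-0.5, 0), lambda* = (2.5)


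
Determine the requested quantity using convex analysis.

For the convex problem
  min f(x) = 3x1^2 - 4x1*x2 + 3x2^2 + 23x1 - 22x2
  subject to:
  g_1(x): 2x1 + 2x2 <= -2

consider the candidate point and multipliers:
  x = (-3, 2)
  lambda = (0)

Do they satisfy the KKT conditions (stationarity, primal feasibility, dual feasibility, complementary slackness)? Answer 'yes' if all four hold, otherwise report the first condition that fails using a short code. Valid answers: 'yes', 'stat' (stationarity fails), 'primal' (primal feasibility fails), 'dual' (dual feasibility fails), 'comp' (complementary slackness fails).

Gradient of f: grad f(x) = Q x + c = (-3, 2)
Constraint values g_i(x) = a_i^T x - b_i:
  g_1((-3, 2)) = 0
Stationarity residual: grad f(x) + sum_i lambda_i a_i = (-3, 2)
  -> stationarity FAILS
Primal feasibility (all g_i <= 0): OK
Dual feasibility (all lambda_i >= 0): OK
Complementary slackness (lambda_i * g_i(x) = 0 for all i): OK

Verdict: the first failing condition is stationarity -> stat.

stat


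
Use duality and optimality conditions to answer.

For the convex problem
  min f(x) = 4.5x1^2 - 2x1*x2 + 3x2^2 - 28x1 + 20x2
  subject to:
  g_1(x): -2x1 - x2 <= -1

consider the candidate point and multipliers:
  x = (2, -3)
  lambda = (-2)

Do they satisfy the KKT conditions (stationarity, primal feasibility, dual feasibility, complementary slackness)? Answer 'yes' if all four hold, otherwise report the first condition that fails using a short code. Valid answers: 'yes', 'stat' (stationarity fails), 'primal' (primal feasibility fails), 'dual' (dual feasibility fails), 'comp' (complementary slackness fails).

Gradient of f: grad f(x) = Q x + c = (-4, -2)
Constraint values g_i(x) = a_i^T x - b_i:
  g_1((2, -3)) = 0
Stationarity residual: grad f(x) + sum_i lambda_i a_i = (0, 0)
  -> stationarity OK
Primal feasibility (all g_i <= 0): OK
Dual feasibility (all lambda_i >= 0): FAILS
Complementary slackness (lambda_i * g_i(x) = 0 for all i): OK

Verdict: the first failing condition is dual_feasibility -> dual.

dual


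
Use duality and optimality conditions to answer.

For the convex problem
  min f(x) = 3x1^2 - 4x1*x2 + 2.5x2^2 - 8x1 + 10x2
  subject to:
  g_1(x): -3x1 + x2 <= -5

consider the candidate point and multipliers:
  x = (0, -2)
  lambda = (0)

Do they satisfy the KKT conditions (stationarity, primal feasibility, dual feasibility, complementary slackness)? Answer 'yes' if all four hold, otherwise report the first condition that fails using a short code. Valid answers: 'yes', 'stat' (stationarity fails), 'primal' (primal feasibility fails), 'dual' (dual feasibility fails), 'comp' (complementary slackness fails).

Gradient of f: grad f(x) = Q x + c = (0, 0)
Constraint values g_i(x) = a_i^T x - b_i:
  g_1((0, -2)) = 3
Stationarity residual: grad f(x) + sum_i lambda_i a_i = (0, 0)
  -> stationarity OK
Primal feasibility (all g_i <= 0): FAILS
Dual feasibility (all lambda_i >= 0): OK
Complementary slackness (lambda_i * g_i(x) = 0 for all i): OK

Verdict: the first failing condition is primal_feasibility -> primal.

primal


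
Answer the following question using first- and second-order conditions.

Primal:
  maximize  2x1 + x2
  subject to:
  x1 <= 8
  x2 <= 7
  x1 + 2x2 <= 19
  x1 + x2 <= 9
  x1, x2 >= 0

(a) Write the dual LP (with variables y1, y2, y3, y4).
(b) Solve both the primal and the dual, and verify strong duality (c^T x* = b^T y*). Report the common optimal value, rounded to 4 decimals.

The standard primal-dual pair for 'max c^T x s.t. A x <= b, x >= 0' is:
  Dual:  min b^T y  s.t.  A^T y >= c,  y >= 0.

So the dual LP is:
  minimize  8y1 + 7y2 + 19y3 + 9y4
  subject to:
    y1 + y3 + y4 >= 2
    y2 + 2y3 + y4 >= 1
    y1, y2, y3, y4 >= 0

Solving the primal: x* = (8, 1).
  primal value c^T x* = 17.
Solving the dual: y* = (1, 0, 0, 1).
  dual value b^T y* = 17.
Strong duality: c^T x* = b^T y*. Confirmed.

17


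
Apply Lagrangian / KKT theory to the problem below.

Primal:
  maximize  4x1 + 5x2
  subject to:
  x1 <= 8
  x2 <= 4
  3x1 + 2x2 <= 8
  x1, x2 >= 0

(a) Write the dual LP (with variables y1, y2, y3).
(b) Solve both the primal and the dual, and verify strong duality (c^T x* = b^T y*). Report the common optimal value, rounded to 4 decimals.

The standard primal-dual pair for 'max c^T x s.t. A x <= b, x >= 0' is:
  Dual:  min b^T y  s.t.  A^T y >= c,  y >= 0.

So the dual LP is:
  minimize  8y1 + 4y2 + 8y3
  subject to:
    y1 + 3y3 >= 4
    y2 + 2y3 >= 5
    y1, y2, y3 >= 0

Solving the primal: x* = (0, 4).
  primal value c^T x* = 20.
Solving the dual: y* = (0, 2.3333, 1.3333).
  dual value b^T y* = 20.
Strong duality: c^T x* = b^T y*. Confirmed.

20


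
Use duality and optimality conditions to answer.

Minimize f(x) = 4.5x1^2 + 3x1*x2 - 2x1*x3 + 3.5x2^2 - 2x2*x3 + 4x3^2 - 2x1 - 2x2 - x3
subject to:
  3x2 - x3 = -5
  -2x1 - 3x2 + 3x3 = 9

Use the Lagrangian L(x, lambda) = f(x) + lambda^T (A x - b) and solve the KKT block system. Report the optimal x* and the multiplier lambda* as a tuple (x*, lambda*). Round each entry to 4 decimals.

Form the Lagrangian:
  L(x, lambda) = (1/2) x^T Q x + c^T x + lambda^T (A x - b)
Stationarity (grad_x L = 0): Q x + c + A^T lambda = 0.
Primal feasibility: A x = b.

This gives the KKT block system:
  [ Q   A^T ] [ x     ]   [-c ]
  [ A    0  ] [ lambda ] = [ b ]

Solving the linear system:
  x*      = (-0.2538, -1.0846, 1.7462)
  lambda* = (-0.9, -5.5154)
  f(x*)   = 23.0346

x* = (-0.2538, -1.0846, 1.7462), lambda* = (-0.9, -5.5154)


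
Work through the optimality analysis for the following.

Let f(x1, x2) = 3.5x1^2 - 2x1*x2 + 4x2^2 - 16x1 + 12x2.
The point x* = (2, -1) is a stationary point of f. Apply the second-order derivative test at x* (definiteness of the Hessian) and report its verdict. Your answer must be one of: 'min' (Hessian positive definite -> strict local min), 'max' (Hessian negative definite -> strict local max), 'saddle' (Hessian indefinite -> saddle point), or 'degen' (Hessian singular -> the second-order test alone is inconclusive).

Compute the Hessian H = grad^2 f:
  H = [[7, -2], [-2, 8]]
Verify stationarity: grad f(x*) = H x* + g = (0, 0).
Eigenvalues of H: 5.4384, 9.5616.
Both eigenvalues > 0, so H is positive definite -> x* is a strict local min.

min


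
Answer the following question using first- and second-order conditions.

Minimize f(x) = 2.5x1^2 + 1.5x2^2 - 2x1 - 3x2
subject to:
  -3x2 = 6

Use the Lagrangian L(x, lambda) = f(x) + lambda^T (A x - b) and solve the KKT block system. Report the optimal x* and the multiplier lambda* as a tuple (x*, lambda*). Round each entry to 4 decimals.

Form the Lagrangian:
  L(x, lambda) = (1/2) x^T Q x + c^T x + lambda^T (A x - b)
Stationarity (grad_x L = 0): Q x + c + A^T lambda = 0.
Primal feasibility: A x = b.

This gives the KKT block system:
  [ Q   A^T ] [ x     ]   [-c ]
  [ A    0  ] [ lambda ] = [ b ]

Solving the linear system:
  x*      = (0.4, -2)
  lambda* = (-3)
  f(x*)   = 11.6

x* = (0.4, -2), lambda* = (-3)


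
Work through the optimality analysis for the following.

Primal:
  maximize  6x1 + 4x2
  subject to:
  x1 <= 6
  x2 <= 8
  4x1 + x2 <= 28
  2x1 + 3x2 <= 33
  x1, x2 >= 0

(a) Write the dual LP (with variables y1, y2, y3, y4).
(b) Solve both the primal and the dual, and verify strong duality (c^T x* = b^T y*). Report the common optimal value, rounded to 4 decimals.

The standard primal-dual pair for 'max c^T x s.t. A x <= b, x >= 0' is:
  Dual:  min b^T y  s.t.  A^T y >= c,  y >= 0.

So the dual LP is:
  minimize  6y1 + 8y2 + 28y3 + 33y4
  subject to:
    y1 + 4y3 + 2y4 >= 6
    y2 + y3 + 3y4 >= 4
    y1, y2, y3, y4 >= 0

Solving the primal: x* = (5.1, 7.6).
  primal value c^T x* = 61.
Solving the dual: y* = (0, 0, 1, 1).
  dual value b^T y* = 61.
Strong duality: c^T x* = b^T y*. Confirmed.

61


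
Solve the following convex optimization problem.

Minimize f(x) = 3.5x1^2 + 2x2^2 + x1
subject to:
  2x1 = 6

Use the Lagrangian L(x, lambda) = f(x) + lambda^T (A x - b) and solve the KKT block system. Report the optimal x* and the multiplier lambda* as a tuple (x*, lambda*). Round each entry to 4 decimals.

Form the Lagrangian:
  L(x, lambda) = (1/2) x^T Q x + c^T x + lambda^T (A x - b)
Stationarity (grad_x L = 0): Q x + c + A^T lambda = 0.
Primal feasibility: A x = b.

This gives the KKT block system:
  [ Q   A^T ] [ x     ]   [-c ]
  [ A    0  ] [ lambda ] = [ b ]

Solving the linear system:
  x*      = (3, 0)
  lambda* = (-11)
  f(x*)   = 34.5

x* = (3, 0), lambda* = (-11)


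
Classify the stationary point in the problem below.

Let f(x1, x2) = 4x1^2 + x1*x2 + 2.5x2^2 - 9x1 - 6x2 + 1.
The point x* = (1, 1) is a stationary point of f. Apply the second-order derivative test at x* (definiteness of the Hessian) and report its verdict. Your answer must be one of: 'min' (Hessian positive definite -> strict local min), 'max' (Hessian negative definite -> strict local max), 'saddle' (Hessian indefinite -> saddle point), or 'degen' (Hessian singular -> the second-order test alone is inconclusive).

Compute the Hessian H = grad^2 f:
  H = [[8, 1], [1, 5]]
Verify stationarity: grad f(x*) = H x* + g = (0, 0).
Eigenvalues of H: 4.6972, 8.3028.
Both eigenvalues > 0, so H is positive definite -> x* is a strict local min.

min


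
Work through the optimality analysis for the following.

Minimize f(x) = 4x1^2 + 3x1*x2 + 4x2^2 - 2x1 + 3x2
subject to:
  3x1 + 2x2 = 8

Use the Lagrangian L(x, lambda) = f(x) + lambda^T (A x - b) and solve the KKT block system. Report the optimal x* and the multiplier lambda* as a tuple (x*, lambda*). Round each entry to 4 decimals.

Form the Lagrangian:
  L(x, lambda) = (1/2) x^T Q x + c^T x + lambda^T (A x - b)
Stationarity (grad_x L = 0): Q x + c + A^T lambda = 0.
Primal feasibility: A x = b.

This gives the KKT block system:
  [ Q   A^T ] [ x     ]   [-c ]
  [ A    0  ] [ lambda ] = [ b ]

Solving the linear system:
  x*      = (2.5, 0.25)
  lambda* = (-6.25)
  f(x*)   = 22.875

x* = (2.5, 0.25), lambda* = (-6.25)


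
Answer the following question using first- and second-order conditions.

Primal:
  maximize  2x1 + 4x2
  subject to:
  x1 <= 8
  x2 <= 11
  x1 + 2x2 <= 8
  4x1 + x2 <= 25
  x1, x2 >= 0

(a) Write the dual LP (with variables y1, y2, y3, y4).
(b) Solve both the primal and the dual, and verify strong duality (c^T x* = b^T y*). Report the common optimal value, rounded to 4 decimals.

The standard primal-dual pair for 'max c^T x s.t. A x <= b, x >= 0' is:
  Dual:  min b^T y  s.t.  A^T y >= c,  y >= 0.

So the dual LP is:
  minimize  8y1 + 11y2 + 8y3 + 25y4
  subject to:
    y1 + y3 + 4y4 >= 2
    y2 + 2y3 + y4 >= 4
    y1, y2, y3, y4 >= 0

Solving the primal: x* = (6, 1).
  primal value c^T x* = 16.
Solving the dual: y* = (0, 0, 2, 0).
  dual value b^T y* = 16.
Strong duality: c^T x* = b^T y*. Confirmed.

16


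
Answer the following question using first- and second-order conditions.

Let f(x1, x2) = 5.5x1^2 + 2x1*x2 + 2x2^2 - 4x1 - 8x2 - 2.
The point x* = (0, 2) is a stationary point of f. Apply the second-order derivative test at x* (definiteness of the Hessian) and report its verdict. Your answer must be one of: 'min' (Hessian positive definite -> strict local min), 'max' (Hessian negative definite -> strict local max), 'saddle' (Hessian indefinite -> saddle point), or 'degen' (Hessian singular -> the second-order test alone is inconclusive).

Compute the Hessian H = grad^2 f:
  H = [[11, 2], [2, 4]]
Verify stationarity: grad f(x*) = H x* + g = (0, 0).
Eigenvalues of H: 3.4689, 11.5311.
Both eigenvalues > 0, so H is positive definite -> x* is a strict local min.

min


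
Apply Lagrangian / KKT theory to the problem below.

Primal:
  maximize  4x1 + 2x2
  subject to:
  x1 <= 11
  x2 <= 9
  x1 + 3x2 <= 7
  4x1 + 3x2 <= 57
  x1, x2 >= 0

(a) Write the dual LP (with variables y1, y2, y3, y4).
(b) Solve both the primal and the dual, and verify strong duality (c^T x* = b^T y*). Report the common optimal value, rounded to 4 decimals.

The standard primal-dual pair for 'max c^T x s.t. A x <= b, x >= 0' is:
  Dual:  min b^T y  s.t.  A^T y >= c,  y >= 0.

So the dual LP is:
  minimize  11y1 + 9y2 + 7y3 + 57y4
  subject to:
    y1 + y3 + 4y4 >= 4
    y2 + 3y3 + 3y4 >= 2
    y1, y2, y3, y4 >= 0

Solving the primal: x* = (7, 0).
  primal value c^T x* = 28.
Solving the dual: y* = (0, 0, 4, 0).
  dual value b^T y* = 28.
Strong duality: c^T x* = b^T y*. Confirmed.

28


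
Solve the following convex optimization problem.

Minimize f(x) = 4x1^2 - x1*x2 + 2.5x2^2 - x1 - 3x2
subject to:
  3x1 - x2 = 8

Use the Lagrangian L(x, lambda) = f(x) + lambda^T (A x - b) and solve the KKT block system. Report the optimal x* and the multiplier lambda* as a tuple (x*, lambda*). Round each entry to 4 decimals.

Form the Lagrangian:
  L(x, lambda) = (1/2) x^T Q x + c^T x + lambda^T (A x - b)
Stationarity (grad_x L = 0): Q x + c + A^T lambda = 0.
Primal feasibility: A x = b.

This gives the KKT block system:
  [ Q   A^T ] [ x     ]   [-c ]
  [ A    0  ] [ lambda ] = [ b ]

Solving the linear system:
  x*      = (2.5957, -0.2128)
  lambda* = (-6.6596)
  f(x*)   = 25.6596

x* = (2.5957, -0.2128), lambda* = (-6.6596)


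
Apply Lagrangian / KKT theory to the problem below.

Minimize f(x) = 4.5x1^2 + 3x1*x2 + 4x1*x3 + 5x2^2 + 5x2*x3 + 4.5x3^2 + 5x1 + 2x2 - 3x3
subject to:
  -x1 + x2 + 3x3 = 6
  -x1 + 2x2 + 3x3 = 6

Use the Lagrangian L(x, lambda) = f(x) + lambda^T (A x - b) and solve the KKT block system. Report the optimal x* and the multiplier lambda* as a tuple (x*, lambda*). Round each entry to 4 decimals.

Form the Lagrangian:
  L(x, lambda) = (1/2) x^T Q x + c^T x + lambda^T (A x - b)
Stationarity (grad_x L = 0): Q x + c + A^T lambda = 0.
Primal feasibility: A x = b.

This gives the KKT block system:
  [ Q   A^T ] [ x     ]   [-c ]
  [ A    0  ] [ lambda ] = [ b ]

Solving the linear system:
  x*      = (-1.4211, 0, 1.5263)
  lambda* = (2, -3.6842)
  f(x*)   = -0.7895

x* = (-1.4211, 0, 1.5263), lambda* = (2, -3.6842)


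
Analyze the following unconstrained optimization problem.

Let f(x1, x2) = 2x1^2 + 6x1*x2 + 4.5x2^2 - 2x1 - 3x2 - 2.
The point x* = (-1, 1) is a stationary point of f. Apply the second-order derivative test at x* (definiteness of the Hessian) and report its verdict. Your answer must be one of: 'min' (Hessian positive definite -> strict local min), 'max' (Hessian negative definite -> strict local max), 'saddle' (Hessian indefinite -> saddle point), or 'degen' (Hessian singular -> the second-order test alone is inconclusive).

Compute the Hessian H = grad^2 f:
  H = [[4, 6], [6, 9]]
Verify stationarity: grad f(x*) = H x* + g = (0, 0).
Eigenvalues of H: 0, 13.
H has a zero eigenvalue (singular; positive semidefinite but not definite), so H is neither positive definite, negative definite, nor indefinite. The second-order test alone is inconclusive -> degen.
(Indeed, f is constant along the null direction of H through x*, so x* is not a strict local extremum.)

degen


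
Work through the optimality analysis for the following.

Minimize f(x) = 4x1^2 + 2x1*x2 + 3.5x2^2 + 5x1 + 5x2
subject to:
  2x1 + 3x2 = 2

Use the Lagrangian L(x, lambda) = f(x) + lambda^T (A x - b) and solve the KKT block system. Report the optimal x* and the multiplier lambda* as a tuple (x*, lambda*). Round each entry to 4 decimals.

Form the Lagrangian:
  L(x, lambda) = (1/2) x^T Q x + c^T x + lambda^T (A x - b)
Stationarity (grad_x L = 0): Q x + c + A^T lambda = 0.
Primal feasibility: A x = b.

This gives the KKT block system:
  [ Q   A^T ] [ x     ]   [-c ]
  [ A    0  ] [ lambda ] = [ b ]

Solving the linear system:
  x*      = (0.0132, 0.6579)
  lambda* = (-3.2105)
  f(x*)   = 4.8882

x* = (0.0132, 0.6579), lambda* = (-3.2105)


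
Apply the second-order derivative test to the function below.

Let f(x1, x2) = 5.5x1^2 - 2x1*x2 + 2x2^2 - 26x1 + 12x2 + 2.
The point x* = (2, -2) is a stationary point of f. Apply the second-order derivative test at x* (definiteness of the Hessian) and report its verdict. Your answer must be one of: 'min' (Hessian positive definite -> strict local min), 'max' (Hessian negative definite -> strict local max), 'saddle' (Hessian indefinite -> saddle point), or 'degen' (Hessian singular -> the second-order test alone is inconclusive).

Compute the Hessian H = grad^2 f:
  H = [[11, -2], [-2, 4]]
Verify stationarity: grad f(x*) = H x* + g = (0, 0).
Eigenvalues of H: 3.4689, 11.5311.
Both eigenvalues > 0, so H is positive definite -> x* is a strict local min.

min


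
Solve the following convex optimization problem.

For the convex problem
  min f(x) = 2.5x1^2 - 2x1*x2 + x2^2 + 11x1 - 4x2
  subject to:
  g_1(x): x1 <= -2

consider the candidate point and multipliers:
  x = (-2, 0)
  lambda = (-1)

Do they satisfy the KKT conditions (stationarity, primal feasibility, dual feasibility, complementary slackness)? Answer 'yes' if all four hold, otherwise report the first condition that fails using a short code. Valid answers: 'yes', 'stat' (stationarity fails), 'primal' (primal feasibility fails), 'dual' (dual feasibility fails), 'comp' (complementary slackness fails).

Gradient of f: grad f(x) = Q x + c = (1, 0)
Constraint values g_i(x) = a_i^T x - b_i:
  g_1((-2, 0)) = 0
Stationarity residual: grad f(x) + sum_i lambda_i a_i = (0, 0)
  -> stationarity OK
Primal feasibility (all g_i <= 0): OK
Dual feasibility (all lambda_i >= 0): FAILS
Complementary slackness (lambda_i * g_i(x) = 0 for all i): OK

Verdict: the first failing condition is dual_feasibility -> dual.

dual


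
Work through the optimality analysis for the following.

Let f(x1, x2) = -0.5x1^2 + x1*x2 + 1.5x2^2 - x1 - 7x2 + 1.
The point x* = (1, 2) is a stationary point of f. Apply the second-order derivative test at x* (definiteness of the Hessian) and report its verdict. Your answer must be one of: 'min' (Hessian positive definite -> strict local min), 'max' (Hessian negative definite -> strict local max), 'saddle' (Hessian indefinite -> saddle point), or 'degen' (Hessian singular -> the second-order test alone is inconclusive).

Compute the Hessian H = grad^2 f:
  H = [[-1, 1], [1, 3]]
Verify stationarity: grad f(x*) = H x* + g = (0, 0).
Eigenvalues of H: -1.2361, 3.2361.
Eigenvalues have mixed signs, so H is indefinite -> x* is a saddle point.

saddle


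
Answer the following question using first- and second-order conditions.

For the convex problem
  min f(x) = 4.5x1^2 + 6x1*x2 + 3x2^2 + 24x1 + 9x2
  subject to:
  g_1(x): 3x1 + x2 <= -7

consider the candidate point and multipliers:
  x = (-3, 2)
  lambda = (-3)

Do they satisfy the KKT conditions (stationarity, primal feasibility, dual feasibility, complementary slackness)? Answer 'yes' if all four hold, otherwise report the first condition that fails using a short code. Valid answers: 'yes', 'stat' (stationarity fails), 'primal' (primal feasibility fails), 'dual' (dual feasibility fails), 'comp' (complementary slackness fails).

Gradient of f: grad f(x) = Q x + c = (9, 3)
Constraint values g_i(x) = a_i^T x - b_i:
  g_1((-3, 2)) = 0
Stationarity residual: grad f(x) + sum_i lambda_i a_i = (0, 0)
  -> stationarity OK
Primal feasibility (all g_i <= 0): OK
Dual feasibility (all lambda_i >= 0): FAILS
Complementary slackness (lambda_i * g_i(x) = 0 for all i): OK

Verdict: the first failing condition is dual_feasibility -> dual.

dual


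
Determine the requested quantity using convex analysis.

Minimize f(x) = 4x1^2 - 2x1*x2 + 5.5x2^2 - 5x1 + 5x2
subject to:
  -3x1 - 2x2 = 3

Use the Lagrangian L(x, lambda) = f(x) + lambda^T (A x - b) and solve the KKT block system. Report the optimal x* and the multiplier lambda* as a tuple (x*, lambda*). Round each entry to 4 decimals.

Form the Lagrangian:
  L(x, lambda) = (1/2) x^T Q x + c^T x + lambda^T (A x - b)
Stationarity (grad_x L = 0): Q x + c + A^T lambda = 0.
Primal feasibility: A x = b.

This gives the KKT block system:
  [ Q   A^T ] [ x     ]   [-c ]
  [ A    0  ] [ lambda ] = [ b ]

Solving the linear system:
  x*      = (-0.3935, -0.9097)
  lambda* = (-2.1097)
  f(x*)   = 1.8742

x* = (-0.3935, -0.9097), lambda* = (-2.1097)


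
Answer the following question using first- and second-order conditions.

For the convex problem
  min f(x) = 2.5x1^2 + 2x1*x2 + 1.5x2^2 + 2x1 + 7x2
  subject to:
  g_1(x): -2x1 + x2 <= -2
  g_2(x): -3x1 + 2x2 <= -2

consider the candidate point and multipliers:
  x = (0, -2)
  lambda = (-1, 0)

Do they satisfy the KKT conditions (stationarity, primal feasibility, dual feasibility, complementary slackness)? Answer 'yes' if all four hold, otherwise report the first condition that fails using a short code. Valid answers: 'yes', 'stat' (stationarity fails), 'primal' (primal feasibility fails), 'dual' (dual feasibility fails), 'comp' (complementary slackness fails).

Gradient of f: grad f(x) = Q x + c = (-2, 1)
Constraint values g_i(x) = a_i^T x - b_i:
  g_1((0, -2)) = 0
  g_2((0, -2)) = -2
Stationarity residual: grad f(x) + sum_i lambda_i a_i = (0, 0)
  -> stationarity OK
Primal feasibility (all g_i <= 0): OK
Dual feasibility (all lambda_i >= 0): FAILS
Complementary slackness (lambda_i * g_i(x) = 0 for all i): OK

Verdict: the first failing condition is dual_feasibility -> dual.

dual


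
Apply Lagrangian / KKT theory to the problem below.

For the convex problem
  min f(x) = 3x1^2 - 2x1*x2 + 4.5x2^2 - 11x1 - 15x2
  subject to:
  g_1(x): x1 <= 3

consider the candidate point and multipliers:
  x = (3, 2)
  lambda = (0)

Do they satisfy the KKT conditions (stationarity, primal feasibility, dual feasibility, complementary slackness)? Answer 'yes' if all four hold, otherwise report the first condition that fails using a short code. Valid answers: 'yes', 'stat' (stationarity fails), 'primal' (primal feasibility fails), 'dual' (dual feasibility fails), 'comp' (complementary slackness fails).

Gradient of f: grad f(x) = Q x + c = (3, -3)
Constraint values g_i(x) = a_i^T x - b_i:
  g_1((3, 2)) = 0
Stationarity residual: grad f(x) + sum_i lambda_i a_i = (3, -3)
  -> stationarity FAILS
Primal feasibility (all g_i <= 0): OK
Dual feasibility (all lambda_i >= 0): OK
Complementary slackness (lambda_i * g_i(x) = 0 for all i): OK

Verdict: the first failing condition is stationarity -> stat.

stat


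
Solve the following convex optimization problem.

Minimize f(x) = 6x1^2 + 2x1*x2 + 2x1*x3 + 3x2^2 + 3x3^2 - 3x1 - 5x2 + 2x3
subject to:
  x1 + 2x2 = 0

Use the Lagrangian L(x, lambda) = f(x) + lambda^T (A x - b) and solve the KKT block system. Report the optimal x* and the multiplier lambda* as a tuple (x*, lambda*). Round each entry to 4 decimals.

Form the Lagrangian:
  L(x, lambda) = (1/2) x^T Q x + c^T x + lambda^T (A x - b)
Stationarity (grad_x L = 0): Q x + c + A^T lambda = 0.
Primal feasibility: A x = b.

This gives the KKT block system:
  [ Q   A^T ] [ x     ]   [-c ]
  [ A    0  ] [ lambda ] = [ b ]

Solving the linear system:
  x*      = (0.1077, -0.0538, -0.3692)
  lambda* = (2.5538)
  f(x*)   = -0.3962

x* = (0.1077, -0.0538, -0.3692), lambda* = (2.5538)


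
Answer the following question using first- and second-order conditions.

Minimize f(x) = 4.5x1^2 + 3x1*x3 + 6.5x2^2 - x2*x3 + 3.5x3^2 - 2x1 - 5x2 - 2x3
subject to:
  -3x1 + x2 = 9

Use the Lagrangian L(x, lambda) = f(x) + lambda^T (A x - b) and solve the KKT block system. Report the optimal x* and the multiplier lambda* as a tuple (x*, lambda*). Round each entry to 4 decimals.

Form the Lagrangian:
  L(x, lambda) = (1/2) x^T Q x + c^T x + lambda^T (A x - b)
Stationarity (grad_x L = 0): Q x + c + A^T lambda = 0.
Primal feasibility: A x = b.

This gives the KKT block system:
  [ Q   A^T ] [ x     ]   [-c ]
  [ A    0  ] [ lambda ] = [ b ]

Solving the linear system:
  x*      = (-2.6508, 1.0476, 1.5714)
  lambda* = (-7.0476)
  f(x*)   = 30.1746

x* = (-2.6508, 1.0476, 1.5714), lambda* = (-7.0476)


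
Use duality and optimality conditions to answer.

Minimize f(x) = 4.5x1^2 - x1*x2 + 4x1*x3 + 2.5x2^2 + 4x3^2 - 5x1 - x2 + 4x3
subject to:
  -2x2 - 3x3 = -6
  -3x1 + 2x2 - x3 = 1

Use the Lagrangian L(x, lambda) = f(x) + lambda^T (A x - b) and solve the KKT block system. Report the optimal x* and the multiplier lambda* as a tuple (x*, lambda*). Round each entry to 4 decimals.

Form the Lagrangian:
  L(x, lambda) = (1/2) x^T Q x + c^T x + lambda^T (A x - b)
Stationarity (grad_x L = 0): Q x + c + A^T lambda = 0.
Primal feasibility: A x = b.

This gives the KKT block system:
  [ Q   A^T ] [ x     ]   [-c ]
  [ A    0  ] [ lambda ] = [ b ]

Solving the linear system:
  x*      = (0.5547, 1.749, 0.834)
  lambda* = (4.1215, 0.5263)
  f(x*)   = 11.5081

x* = (0.5547, 1.749, 0.834), lambda* = (4.1215, 0.5263)


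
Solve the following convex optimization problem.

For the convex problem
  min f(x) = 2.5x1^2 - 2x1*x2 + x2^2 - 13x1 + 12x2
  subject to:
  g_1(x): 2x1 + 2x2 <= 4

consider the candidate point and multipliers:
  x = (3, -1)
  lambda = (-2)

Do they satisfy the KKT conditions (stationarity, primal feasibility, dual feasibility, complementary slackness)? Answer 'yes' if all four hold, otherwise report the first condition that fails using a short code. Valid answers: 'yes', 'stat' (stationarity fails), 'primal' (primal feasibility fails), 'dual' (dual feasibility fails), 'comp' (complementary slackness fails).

Gradient of f: grad f(x) = Q x + c = (4, 4)
Constraint values g_i(x) = a_i^T x - b_i:
  g_1((3, -1)) = 0
Stationarity residual: grad f(x) + sum_i lambda_i a_i = (0, 0)
  -> stationarity OK
Primal feasibility (all g_i <= 0): OK
Dual feasibility (all lambda_i >= 0): FAILS
Complementary slackness (lambda_i * g_i(x) = 0 for all i): OK

Verdict: the first failing condition is dual_feasibility -> dual.

dual


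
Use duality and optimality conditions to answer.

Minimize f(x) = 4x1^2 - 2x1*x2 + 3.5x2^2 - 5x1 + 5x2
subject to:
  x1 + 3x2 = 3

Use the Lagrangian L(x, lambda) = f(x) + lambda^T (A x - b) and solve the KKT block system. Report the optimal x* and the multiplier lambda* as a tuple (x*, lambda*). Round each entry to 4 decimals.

Form the Lagrangian:
  L(x, lambda) = (1/2) x^T Q x + c^T x + lambda^T (A x - b)
Stationarity (grad_x L = 0): Q x + c + A^T lambda = 0.
Primal feasibility: A x = b.

This gives the KKT block system:
  [ Q   A^T ] [ x     ]   [-c ]
  [ A    0  ] [ lambda ] = [ b ]

Solving the linear system:
  x*      = (1.0879, 0.6374)
  lambda* = (-2.4286)
  f(x*)   = 2.5165

x* = (1.0879, 0.6374), lambda* = (-2.4286)


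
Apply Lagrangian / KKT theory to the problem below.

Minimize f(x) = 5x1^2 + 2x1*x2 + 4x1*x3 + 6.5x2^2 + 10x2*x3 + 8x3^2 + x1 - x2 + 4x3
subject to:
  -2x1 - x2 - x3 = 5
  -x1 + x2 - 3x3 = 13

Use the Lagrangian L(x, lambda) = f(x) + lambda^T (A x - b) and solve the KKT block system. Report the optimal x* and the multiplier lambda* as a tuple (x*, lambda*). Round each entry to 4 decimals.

Form the Lagrangian:
  L(x, lambda) = (1/2) x^T Q x + c^T x + lambda^T (A x - b)
Stationarity (grad_x L = 0): Q x + c + A^T lambda = 0.
Primal feasibility: A x = b.

This gives the KKT block system:
  [ Q   A^T ] [ x     ]   [-c ]
  [ A    0  ] [ lambda ] = [ b ]

Solving the linear system:
  x*      = (-2.1753, 2.2191, -2.8685)
  lambda* = (-10.992, -5.8048)
  f(x*)   = 57.2769

x* = (-2.1753, 2.2191, -2.8685), lambda* = (-10.992, -5.8048)


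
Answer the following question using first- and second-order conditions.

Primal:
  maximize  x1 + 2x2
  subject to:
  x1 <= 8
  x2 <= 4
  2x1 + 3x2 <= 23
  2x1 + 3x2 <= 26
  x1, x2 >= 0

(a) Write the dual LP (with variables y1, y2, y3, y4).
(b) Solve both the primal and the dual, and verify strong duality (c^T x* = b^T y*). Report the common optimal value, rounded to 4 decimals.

The standard primal-dual pair for 'max c^T x s.t. A x <= b, x >= 0' is:
  Dual:  min b^T y  s.t.  A^T y >= c,  y >= 0.

So the dual LP is:
  minimize  8y1 + 4y2 + 23y3 + 26y4
  subject to:
    y1 + 2y3 + 2y4 >= 1
    y2 + 3y3 + 3y4 >= 2
    y1, y2, y3, y4 >= 0

Solving the primal: x* = (5.5, 4).
  primal value c^T x* = 13.5.
Solving the dual: y* = (0, 0.5, 0.5, 0).
  dual value b^T y* = 13.5.
Strong duality: c^T x* = b^T y*. Confirmed.

13.5


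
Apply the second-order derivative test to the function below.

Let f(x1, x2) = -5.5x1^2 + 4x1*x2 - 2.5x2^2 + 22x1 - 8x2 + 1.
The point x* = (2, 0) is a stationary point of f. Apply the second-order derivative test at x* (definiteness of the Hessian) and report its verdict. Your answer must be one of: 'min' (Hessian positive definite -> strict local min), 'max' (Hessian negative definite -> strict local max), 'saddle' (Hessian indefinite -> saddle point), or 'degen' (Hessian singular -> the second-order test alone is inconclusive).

Compute the Hessian H = grad^2 f:
  H = [[-11, 4], [4, -5]]
Verify stationarity: grad f(x*) = H x* + g = (0, 0).
Eigenvalues of H: -13, -3.
Both eigenvalues < 0, so H is negative definite -> x* is a strict local max.

max
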